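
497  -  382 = 115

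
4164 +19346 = 23510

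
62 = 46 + 16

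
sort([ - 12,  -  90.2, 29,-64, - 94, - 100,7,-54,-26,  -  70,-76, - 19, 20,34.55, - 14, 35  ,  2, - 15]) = [ - 100,-94,-90.2, - 76, - 70,  -  64,-54, - 26,-19, - 15,-14, - 12, 2, 7, 20, 29,  34.55 , 35 ]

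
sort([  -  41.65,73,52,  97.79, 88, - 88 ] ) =[ - 88, - 41.65 , 52, 73, 88,97.79]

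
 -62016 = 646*( - 96)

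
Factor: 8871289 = 7^1 * 83^1*15269^1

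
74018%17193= 5246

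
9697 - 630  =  9067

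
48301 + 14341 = 62642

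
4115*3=12345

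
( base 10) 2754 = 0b101011000010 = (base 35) 28o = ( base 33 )2hf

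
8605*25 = 215125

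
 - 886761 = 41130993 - 42017754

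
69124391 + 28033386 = 97157777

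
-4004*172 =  -688688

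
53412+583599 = 637011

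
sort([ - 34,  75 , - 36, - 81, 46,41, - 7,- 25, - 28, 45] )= [ - 81,-36, - 34, - 28, -25,-7,41, 45,46,75 ]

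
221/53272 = 221/53272 = 0.00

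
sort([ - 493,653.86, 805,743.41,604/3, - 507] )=[ - 507,-493,604/3,653.86,743.41,805]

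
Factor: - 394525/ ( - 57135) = 3^( - 1 )*5^1*13^( - 1 )*43^1*293^(-1 )*367^1 = 78905/11427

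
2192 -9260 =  - 7068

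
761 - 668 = 93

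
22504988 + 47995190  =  70500178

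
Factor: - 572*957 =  - 2^2 *3^1*11^2*13^1*29^1 =- 547404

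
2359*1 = 2359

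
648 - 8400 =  - 7752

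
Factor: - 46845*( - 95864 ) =4490749080 = 2^3*3^3 *5^1*23^1 * 347^1 * 521^1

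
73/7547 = 73/7547 = 0.01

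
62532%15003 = 2520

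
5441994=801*6794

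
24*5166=123984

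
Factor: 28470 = 2^1*3^1*5^1*13^1* 73^1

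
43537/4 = 43537/4 = 10884.25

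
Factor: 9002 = 2^1*7^1 *643^1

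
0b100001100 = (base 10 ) 268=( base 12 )1A4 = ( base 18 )eg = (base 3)100221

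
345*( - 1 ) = -345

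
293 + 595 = 888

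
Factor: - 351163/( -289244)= 2^( - 2)*167^( - 1 )*811^1 = 811/668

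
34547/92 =375 + 47/92 = 375.51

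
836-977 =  - 141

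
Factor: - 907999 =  - 907999^1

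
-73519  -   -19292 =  - 54227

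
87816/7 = 12545  +  1/7 = 12545.14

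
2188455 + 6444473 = 8632928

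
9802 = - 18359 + 28161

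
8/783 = 8/783 = 0.01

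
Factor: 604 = 2^2*151^1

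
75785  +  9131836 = 9207621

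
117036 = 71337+45699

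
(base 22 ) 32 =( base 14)4c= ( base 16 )44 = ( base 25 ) 2i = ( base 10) 68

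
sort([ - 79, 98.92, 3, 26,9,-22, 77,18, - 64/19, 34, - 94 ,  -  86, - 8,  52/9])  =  [- 94, - 86, - 79 , - 22, - 8,-64/19, 3,52/9, 9, 18, 26,34, 77 , 98.92]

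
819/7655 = 819/7655 =0.11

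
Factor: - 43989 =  - 3^1*11^1 * 31^1 * 43^1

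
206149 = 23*8963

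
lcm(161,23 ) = 161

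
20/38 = 10/19 = 0.53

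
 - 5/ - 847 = 5/847 = 0.01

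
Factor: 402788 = 2^2 *101^1  *  997^1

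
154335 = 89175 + 65160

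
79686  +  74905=154591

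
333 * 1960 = 652680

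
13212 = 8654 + 4558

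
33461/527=33461/527 = 63.49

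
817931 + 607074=1425005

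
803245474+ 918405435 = 1721650909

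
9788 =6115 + 3673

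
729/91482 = 243/30494 =0.01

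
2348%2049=299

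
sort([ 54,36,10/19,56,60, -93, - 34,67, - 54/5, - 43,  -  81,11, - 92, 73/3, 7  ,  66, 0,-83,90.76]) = [ - 93, - 92,- 83, - 81, -43,-34, - 54/5, 0,10/19,7,11, 73/3,36,54,56 , 60, 66,67, 90.76]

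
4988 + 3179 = 8167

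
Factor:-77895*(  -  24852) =1935846540  =  2^2*3^4 * 5^1*19^1* 109^1*577^1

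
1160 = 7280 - 6120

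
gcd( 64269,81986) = 1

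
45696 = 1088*42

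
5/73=5/73 =0.07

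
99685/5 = 19937 = 19937.00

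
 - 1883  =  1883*( - 1)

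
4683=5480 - 797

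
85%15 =10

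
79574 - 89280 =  - 9706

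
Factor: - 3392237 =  - 31^1 * 73^1*1499^1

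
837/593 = 837/593 = 1.41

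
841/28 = 30 + 1/28=30.04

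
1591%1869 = 1591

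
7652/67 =7652/67 = 114.21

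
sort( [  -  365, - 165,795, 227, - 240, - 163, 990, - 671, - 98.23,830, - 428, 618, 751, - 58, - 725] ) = [  -  725, - 671, - 428, - 365, - 240, - 165, - 163, - 98.23, - 58,227,618, 751,795, 830, 990 ] 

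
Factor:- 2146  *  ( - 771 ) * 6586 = 2^2*3^1*29^1*37^2 * 89^1 *257^1 = 10896971676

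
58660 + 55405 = 114065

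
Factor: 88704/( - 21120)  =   - 21/5= - 3^1*5^( - 1)*7^1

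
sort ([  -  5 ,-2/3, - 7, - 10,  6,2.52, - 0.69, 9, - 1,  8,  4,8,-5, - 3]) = [-10, - 7, - 5, - 5, - 3,-1, - 0.69,-2/3, 2.52 , 4, 6, 8, 8, 9] 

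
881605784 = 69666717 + 811939067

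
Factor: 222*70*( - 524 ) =-2^4 *3^1*5^1*7^1*37^1*131^1 = - 8142960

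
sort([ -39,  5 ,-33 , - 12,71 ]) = [ - 39, - 33, -12, 5,71]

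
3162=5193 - 2031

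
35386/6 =17693/3 = 5897.67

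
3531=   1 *3531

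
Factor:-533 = - 13^1*41^1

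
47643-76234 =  - 28591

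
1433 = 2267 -834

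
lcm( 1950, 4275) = 111150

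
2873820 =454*6330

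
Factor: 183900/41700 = 613/139= 139^( - 1) * 613^1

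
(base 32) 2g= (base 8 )120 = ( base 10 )80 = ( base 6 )212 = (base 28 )2o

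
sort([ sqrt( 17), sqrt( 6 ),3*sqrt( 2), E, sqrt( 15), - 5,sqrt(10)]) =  [ - 5,sqrt(6), E, sqrt(10) , sqrt ( 15), sqrt( 17),  3*sqrt (2 )]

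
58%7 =2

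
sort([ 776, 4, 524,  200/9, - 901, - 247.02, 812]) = [-901,  -  247.02, 4, 200/9, 524,776,812]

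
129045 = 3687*35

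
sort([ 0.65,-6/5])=[ - 6/5 , 0.65 ] 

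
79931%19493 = 1959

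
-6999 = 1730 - 8729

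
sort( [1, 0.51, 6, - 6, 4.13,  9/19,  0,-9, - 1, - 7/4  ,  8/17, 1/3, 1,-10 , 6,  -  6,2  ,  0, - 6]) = [- 10, - 9, - 6, - 6,-6, -7/4, - 1,0, 0, 1/3,8/17, 9/19,0.51 , 1, 1, 2, 4.13, 6,  6]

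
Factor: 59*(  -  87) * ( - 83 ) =426039 = 3^1*29^1*59^1*83^1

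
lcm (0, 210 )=0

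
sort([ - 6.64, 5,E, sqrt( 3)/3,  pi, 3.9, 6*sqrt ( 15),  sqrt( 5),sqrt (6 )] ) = [ - 6.64, sqrt ( 3) /3,sqrt( 5),sqrt (6 ),E,pi,3.9,5,6*sqrt ( 15)] 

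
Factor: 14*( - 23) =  - 322 = -2^1*7^1*23^1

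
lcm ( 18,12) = 36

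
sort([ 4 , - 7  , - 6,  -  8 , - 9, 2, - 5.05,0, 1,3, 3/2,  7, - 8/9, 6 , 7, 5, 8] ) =[ - 9,-8, - 7,  -  6,-5.05, - 8/9, 0,1,3/2 , 2, 3,4,5, 6,7, 7, 8 ] 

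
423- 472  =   - 49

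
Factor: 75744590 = 2^1*5^1*173^1 * 43783^1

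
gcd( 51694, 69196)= 2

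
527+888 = 1415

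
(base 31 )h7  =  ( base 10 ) 534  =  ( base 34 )fo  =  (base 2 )1000010110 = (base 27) JL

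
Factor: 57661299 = 3^2*23^1 * 278557^1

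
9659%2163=1007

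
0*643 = 0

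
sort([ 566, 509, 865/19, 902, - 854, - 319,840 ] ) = [ - 854 , - 319, 865/19, 509,566,840,902]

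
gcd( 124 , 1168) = 4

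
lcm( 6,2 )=6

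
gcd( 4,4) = 4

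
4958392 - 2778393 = 2179999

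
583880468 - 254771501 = 329108967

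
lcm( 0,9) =0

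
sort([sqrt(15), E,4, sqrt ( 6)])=[ sqrt(6),E, sqrt(15),4 ] 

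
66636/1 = 66636 =66636.00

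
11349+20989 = 32338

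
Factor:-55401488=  - 2^4*3462593^1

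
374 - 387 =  - 13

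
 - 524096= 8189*( -64) 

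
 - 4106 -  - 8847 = 4741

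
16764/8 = 2095+1/2 = 2095.50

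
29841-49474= - 19633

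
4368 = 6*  728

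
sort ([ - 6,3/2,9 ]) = [ - 6,3/2,9]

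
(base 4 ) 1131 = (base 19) 4h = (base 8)135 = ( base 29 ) 36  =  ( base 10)93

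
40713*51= 2076363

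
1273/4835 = 1273/4835 = 0.26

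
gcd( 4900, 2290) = 10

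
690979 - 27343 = 663636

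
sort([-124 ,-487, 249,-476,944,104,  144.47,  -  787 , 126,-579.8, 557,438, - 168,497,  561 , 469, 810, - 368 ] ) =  [ - 787,-579.8, - 487, -476, - 368,-168, - 124,104,126, 144.47, 249,  438, 469, 497,  557,561,810, 944]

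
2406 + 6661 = 9067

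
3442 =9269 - 5827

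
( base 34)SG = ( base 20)288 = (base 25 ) 1di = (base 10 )968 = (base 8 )1710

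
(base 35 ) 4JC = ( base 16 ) 15c9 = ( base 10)5577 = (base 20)DIH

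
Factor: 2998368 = 2^5 * 3^2*29^1*359^1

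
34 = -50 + 84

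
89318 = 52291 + 37027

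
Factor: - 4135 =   -  5^1*827^1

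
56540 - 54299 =2241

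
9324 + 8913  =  18237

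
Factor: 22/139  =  2^1*11^1*139^( - 1)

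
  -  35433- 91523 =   -  126956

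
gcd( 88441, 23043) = 1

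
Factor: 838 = 2^1*419^1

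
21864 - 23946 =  - 2082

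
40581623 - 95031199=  - 54449576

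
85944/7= 85944/7 = 12277.71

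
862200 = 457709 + 404491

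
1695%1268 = 427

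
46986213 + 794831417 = 841817630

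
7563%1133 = 765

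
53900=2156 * 25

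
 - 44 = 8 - 52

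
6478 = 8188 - 1710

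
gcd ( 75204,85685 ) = 1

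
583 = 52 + 531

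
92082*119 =10957758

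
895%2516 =895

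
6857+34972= 41829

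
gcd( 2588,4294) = 2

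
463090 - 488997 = -25907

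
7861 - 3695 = 4166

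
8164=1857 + 6307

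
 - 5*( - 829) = 4145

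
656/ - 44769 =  - 1 + 44113/44769 = - 0.01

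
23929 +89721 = 113650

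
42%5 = 2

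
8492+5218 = 13710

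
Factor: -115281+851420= 736139 = 853^1*863^1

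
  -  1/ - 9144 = 1/9144 = 0.00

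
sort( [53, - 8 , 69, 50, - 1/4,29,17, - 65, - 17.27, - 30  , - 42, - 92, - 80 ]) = [ - 92, - 80,  -  65, - 42, - 30, - 17.27,-8, - 1/4, 17, 29, 50,53,69]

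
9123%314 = 17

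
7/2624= 7/2624 = 0.00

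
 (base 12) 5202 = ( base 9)13222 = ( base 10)8930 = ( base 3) 110020202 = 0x22E2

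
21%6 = 3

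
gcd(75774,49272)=6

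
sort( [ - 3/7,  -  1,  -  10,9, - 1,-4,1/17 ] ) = [-10, - 4, - 1, - 1,-3/7, 1/17,9 ]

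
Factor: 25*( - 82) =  - 2^1*5^2*41^1 = - 2050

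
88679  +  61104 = 149783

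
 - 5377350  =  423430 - 5800780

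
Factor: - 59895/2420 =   -  99/4 = - 2^ (- 2 )*3^2*11^1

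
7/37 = 7/37 = 0.19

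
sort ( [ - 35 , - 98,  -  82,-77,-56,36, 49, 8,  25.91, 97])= [ - 98,-82, - 77,  -  56, - 35,8, 25.91,36, 49 , 97 ] 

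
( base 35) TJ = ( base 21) 275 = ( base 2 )10000001010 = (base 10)1034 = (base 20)2BE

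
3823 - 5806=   -  1983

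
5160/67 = 77 + 1/67 =77.01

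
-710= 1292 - 2002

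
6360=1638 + 4722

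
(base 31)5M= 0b10110001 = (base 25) 72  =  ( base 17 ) a7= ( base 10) 177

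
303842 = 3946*77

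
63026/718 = 31513/359=87.78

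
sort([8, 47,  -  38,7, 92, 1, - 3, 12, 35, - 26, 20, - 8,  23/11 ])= [ - 38, - 26, - 8, - 3, 1, 23/11, 7, 8 , 12,20,35, 47, 92]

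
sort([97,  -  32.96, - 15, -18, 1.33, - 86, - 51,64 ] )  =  [  -  86,-51,  -  32.96, - 18, -15, 1.33, 64,97]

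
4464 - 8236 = -3772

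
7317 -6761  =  556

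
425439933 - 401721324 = 23718609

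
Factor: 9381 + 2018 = 11399 =11399^1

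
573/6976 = 573/6976=0.08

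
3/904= 3/904  =  0.00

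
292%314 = 292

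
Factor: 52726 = 2^1*41^1*643^1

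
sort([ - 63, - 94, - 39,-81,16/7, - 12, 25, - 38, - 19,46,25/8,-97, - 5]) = [ - 97, - 94,-81, - 63,  -  39,-38,-19, - 12,  -  5, 16/7, 25/8,25, 46] 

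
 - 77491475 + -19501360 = -96992835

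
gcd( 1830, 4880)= 610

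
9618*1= 9618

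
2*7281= 14562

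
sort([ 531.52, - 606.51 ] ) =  [-606.51,531.52 ] 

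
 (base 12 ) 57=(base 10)67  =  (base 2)1000011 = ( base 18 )3d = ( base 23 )2l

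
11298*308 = 3479784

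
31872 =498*64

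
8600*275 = 2365000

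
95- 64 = 31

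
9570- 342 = 9228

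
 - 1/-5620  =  1/5620 = 0.00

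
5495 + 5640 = 11135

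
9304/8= 1163 = 1163.00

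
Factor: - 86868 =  - 2^2*3^2*19^1*127^1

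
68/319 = 68/319 =0.21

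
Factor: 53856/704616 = 12/157 = 2^2 * 3^1*157^( - 1)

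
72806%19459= 14429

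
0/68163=0=0.00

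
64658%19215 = 7013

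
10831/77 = 10831/77 = 140.66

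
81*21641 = 1752921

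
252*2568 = 647136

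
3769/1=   3769 = 3769.00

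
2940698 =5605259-2664561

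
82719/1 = 82719 = 82719.00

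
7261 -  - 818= 8079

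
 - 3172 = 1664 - 4836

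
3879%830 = 559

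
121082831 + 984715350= 1105798181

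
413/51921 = 413/51921 = 0.01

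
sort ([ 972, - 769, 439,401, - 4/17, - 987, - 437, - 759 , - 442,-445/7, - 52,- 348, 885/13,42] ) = [ - 987, - 769,-759, - 442,-437,-348, - 445/7 , - 52, - 4/17, 42, 885/13,  401,439,  972 ] 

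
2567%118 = 89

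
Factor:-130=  - 2^1*5^1*13^1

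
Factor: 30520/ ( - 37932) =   -  2^1 * 3^ (-1)*5^1*7^1  *29^( - 1) = - 70/87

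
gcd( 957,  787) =1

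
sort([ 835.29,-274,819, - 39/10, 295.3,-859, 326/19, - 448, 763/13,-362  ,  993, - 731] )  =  [ - 859 , - 731, - 448 , - 362  , - 274, - 39/10, 326/19, 763/13, 295.3, 819, 835.29,  993] 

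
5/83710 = 1/16742 =0.00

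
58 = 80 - 22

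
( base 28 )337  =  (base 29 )2q7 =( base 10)2443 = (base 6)15151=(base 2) 100110001011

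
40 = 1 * 40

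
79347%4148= 535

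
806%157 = 21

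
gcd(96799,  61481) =1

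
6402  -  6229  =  173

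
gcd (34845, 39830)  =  5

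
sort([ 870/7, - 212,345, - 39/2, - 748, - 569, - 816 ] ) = [ - 816, - 748, - 569, - 212,-39/2  ,  870/7,345 ] 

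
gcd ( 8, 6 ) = 2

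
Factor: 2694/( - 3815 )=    - 2^1*3^1*5^( - 1)*7^( - 1)*109^( - 1)*449^1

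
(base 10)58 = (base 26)26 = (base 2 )111010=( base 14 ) 42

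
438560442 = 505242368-66681926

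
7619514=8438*903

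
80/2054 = 40/1027  =  0.04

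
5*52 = 260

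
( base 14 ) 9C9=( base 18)5hf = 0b11110010101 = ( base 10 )1941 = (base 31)20J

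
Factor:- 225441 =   -  3^2*37^1*677^1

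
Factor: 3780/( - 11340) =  - 1/3 = -3^( - 1)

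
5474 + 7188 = 12662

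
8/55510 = 4/27755  =  0.00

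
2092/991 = 2092/991 = 2.11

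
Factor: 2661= 3^1*887^1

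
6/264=1/44 = 0.02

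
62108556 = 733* 84732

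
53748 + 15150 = 68898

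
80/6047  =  80/6047 = 0.01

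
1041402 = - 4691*(-222 )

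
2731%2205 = 526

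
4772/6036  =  1193/1509 = 0.79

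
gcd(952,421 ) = 1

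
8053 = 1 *8053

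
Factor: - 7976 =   -  2^3*997^1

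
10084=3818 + 6266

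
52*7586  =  394472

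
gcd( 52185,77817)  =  3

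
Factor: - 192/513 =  - 2^6 * 3^( - 2)*19^( - 1) = - 64/171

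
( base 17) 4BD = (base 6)10140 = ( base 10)1356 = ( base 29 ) 1hm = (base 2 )10101001100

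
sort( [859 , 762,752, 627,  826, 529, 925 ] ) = [529,627,752, 762, 826,  859, 925]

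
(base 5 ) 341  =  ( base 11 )88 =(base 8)140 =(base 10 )96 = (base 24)40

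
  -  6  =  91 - 97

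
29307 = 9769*3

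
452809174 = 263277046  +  189532128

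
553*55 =30415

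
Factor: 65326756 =2^2*11^1*37^1*40127^1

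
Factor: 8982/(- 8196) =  - 1497/1366 = - 2^( - 1)*3^1 * 499^1*683^(  -  1) 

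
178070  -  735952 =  - 557882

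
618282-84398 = 533884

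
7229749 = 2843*2543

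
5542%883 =244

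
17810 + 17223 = 35033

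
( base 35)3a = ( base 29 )3s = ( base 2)1110011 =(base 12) 97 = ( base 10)115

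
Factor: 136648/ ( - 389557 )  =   - 248/707=- 2^3*7^ ( - 1)*31^1*101^( - 1 )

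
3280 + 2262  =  5542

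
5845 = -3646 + 9491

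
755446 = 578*1307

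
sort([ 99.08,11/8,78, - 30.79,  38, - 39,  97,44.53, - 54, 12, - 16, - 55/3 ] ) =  [-54,- 39,  -  30.79,-55/3 , - 16,11/8, 12, 38, 44.53,78,97,  99.08 ]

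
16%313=16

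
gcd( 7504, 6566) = 938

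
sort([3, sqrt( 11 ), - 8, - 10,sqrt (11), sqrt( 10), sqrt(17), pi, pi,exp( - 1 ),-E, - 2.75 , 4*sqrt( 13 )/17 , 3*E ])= [ - 10,- 8, - 2.75, - E, exp( - 1),4*sqrt (13) /17, 3,  pi, pi, sqrt( 10 ), sqrt( 11 ), sqrt ( 11), sqrt( 17), 3*E] 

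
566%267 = 32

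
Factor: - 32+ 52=20 = 2^2*5^1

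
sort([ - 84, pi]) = [ - 84, pi ]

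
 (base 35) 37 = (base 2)1110000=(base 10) 112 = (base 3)11011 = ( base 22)52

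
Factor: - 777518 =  - 2^1*7^1 * 19^1*37^1*79^1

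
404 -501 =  -97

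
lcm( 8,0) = 0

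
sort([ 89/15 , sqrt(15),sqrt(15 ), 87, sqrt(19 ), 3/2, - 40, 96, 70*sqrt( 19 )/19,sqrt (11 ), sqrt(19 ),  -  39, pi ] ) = [ - 40, - 39, 3/2, pi,sqrt (11 ), sqrt (15 ), sqrt(15), sqrt( 19), sqrt(19 ),  89/15, 70*sqrt(  19)/19,  87, 96]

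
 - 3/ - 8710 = 3/8710= 0.00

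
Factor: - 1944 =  - 2^3 * 3^5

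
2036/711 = 2036/711 =2.86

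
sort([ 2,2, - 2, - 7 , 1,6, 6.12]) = [ - 7 , - 2,1,2, 2,6, 6.12 ] 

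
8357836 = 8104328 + 253508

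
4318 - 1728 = 2590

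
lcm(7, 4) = 28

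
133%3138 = 133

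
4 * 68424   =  273696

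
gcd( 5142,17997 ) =2571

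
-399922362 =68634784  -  468557146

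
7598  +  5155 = 12753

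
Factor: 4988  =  2^2*29^1 *43^1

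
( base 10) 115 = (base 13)8b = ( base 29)3S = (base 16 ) 73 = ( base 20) 5f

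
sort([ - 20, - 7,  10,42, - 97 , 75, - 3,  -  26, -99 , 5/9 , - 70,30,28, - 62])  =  [-99, - 97, - 70, - 62, - 26,-20, - 7, - 3, 5/9,10,28,30, 42,75 ] 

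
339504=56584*6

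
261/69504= 87/23168 = 0.00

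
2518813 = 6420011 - 3901198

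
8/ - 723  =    -  8/723 = - 0.01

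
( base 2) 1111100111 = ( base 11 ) 829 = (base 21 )25c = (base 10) 999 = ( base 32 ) v7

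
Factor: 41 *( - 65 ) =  - 2665 = -5^1 * 13^1* 41^1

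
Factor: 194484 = 2^2*3^1*19^1*853^1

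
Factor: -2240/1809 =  - 2^6*3^ ( - 3 )* 5^1*7^1*67^ ( - 1)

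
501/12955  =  501/12955 = 0.04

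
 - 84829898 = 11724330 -96554228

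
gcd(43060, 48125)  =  5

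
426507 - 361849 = 64658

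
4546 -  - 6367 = 10913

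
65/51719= 65/51719 = 0.00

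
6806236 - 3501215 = 3305021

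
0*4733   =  0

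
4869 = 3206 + 1663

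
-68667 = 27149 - 95816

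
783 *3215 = 2517345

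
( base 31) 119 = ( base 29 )15F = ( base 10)1001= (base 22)21b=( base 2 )1111101001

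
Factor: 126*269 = 2^1*3^2*7^1*269^1 = 33894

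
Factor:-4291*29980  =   -2^2*5^1 * 7^1*613^1*1499^1 =-  128644180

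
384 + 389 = 773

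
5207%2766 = 2441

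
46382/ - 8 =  - 23191/4 = - 5797.75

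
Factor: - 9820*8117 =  - 79708940 = - 2^2 * 5^1*491^1*8117^1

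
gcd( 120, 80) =40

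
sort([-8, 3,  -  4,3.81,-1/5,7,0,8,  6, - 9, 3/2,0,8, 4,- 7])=[ - 9, - 8, - 7,- 4, - 1/5,  0, 0, 3/2,3,3.81,4,6,7,8,8]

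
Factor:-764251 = -764251^1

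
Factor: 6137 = 17^1 * 19^2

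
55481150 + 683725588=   739206738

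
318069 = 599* 531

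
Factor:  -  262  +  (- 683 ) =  - 945 = - 3^3*5^1*7^1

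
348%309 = 39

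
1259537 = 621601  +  637936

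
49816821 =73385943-23569122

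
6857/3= 2285 +2/3 = 2285.67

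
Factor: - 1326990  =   - 2^1*3^1*5^1*7^1*71^1*89^1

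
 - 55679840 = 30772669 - 86452509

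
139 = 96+43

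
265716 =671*396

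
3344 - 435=2909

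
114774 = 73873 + 40901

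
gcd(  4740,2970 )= 30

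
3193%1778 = 1415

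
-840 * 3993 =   -  3354120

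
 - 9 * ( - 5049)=45441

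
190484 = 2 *95242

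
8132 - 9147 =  - 1015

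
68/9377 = 68/9377   =  0.01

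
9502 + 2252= 11754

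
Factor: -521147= -11^2*59^1*73^1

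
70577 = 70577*1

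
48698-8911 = 39787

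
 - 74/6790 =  - 1 + 3358/3395 =- 0.01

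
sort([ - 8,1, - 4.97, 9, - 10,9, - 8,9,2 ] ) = [ - 10,-8, - 8, - 4.97,1, 2,9,  9, 9 ]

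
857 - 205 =652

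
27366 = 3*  9122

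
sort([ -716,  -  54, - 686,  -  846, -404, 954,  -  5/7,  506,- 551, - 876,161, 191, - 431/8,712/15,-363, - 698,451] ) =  [ - 876, - 846, -716, - 698, - 686, - 551, - 404,  -  363, -54, - 431/8, - 5/7,712/15, 161,191,451, 506,954] 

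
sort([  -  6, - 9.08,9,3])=[ - 9.08,  -  6,3,9]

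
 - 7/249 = - 1 + 242/249=- 0.03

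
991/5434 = 991/5434 = 0.18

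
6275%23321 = 6275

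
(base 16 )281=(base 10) 641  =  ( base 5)10031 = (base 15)2cb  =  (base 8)1201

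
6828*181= 1235868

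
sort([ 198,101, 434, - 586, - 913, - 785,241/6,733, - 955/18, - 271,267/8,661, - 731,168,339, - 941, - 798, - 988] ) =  [ - 988 , - 941, - 913, - 798 , - 785 , - 731,-586, - 271, - 955/18, 267/8,241/6,101,168,  198,339, 434, 661,  733] 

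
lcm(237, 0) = 0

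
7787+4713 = 12500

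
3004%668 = 332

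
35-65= - 30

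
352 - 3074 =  - 2722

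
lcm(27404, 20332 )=630292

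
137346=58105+79241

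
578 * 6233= 3602674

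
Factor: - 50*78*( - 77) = 2^2*3^1*5^2*7^1*11^1*13^1 = 300300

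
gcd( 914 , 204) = 2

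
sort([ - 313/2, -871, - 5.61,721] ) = [- 871 , - 313/2, - 5.61,721 ] 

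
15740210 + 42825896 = 58566106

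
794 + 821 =1615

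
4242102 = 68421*62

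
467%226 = 15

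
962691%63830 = 5241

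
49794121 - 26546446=23247675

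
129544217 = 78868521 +50675696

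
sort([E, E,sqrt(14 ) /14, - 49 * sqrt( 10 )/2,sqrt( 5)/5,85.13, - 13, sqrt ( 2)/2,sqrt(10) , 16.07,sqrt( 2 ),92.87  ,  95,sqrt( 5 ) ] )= [ -49*sqrt( 10 )/2, - 13,sqrt( 14 )/14,sqrt( 5) /5,sqrt (2)/2, sqrt(2),sqrt( 5),E,E, sqrt(10),16.07,85.13,92.87, 95]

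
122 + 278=400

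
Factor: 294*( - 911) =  - 2^1*3^1*7^2*911^1=- 267834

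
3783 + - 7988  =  - 4205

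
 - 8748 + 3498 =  - 5250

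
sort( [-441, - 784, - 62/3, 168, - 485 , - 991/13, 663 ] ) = [ - 784, - 485,-441,-991/13, - 62/3, 168, 663 ] 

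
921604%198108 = 129172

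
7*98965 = 692755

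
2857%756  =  589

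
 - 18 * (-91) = 1638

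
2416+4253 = 6669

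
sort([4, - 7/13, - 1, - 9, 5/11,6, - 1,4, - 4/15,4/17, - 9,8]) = [ - 9, - 9, - 1, - 1 , - 7/13, - 4/15, 4/17, 5/11,4,  4,6 , 8]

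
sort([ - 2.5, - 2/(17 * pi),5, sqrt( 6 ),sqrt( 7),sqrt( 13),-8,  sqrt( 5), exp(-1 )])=[ - 8 , - 2.5, - 2/ ( 17*pi), exp( - 1),sqrt(5),  sqrt( 6),  sqrt (7), sqrt(  13 ), 5]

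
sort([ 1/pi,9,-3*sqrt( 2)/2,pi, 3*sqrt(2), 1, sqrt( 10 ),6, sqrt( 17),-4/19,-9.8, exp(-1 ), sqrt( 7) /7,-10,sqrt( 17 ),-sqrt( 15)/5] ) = [ - 10, - 9.8 , - 3*sqrt(2 )/2,-sqrt( 15 )/5, - 4/19,1/pi , exp(-1 ) , sqrt( 7)/7, 1,pi, sqrt(10),sqrt(17 ), sqrt( 17 ), 3*sqrt(2), 6,9]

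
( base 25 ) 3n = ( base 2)1100010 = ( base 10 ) 98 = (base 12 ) 82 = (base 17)5D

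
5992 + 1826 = 7818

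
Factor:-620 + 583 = -37^1 = - 37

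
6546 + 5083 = 11629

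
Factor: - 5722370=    - 2^1*5^1*17^1*41^1*821^1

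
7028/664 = 10 + 97/166 =10.58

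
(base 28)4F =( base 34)3p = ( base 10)127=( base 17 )78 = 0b1111111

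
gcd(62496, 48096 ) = 288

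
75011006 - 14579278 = 60431728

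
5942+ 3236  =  9178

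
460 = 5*92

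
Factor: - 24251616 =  - 2^5*3^3*28069^1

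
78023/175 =78023/175 = 445.85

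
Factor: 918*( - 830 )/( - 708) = 63495/59 = 3^2*5^1*17^1*59^(  -  1)*83^1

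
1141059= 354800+786259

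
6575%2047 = 434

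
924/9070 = 462/4535 = 0.10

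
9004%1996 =1020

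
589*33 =19437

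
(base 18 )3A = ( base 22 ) 2K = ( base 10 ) 64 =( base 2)1000000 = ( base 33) 1V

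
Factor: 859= 859^1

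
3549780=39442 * 90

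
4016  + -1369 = 2647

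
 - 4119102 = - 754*5463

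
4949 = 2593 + 2356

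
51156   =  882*58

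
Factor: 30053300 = 2^2*5^2*149^1*  2017^1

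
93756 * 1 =93756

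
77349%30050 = 17249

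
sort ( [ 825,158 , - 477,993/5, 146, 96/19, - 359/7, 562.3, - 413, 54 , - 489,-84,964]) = [ - 489, - 477, - 413 , - 84, - 359/7, 96/19 , 54,146,158,993/5,562.3, 825, 964 ] 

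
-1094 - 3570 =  - 4664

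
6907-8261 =  -  1354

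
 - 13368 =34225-47593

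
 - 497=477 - 974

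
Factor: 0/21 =0^1 = 0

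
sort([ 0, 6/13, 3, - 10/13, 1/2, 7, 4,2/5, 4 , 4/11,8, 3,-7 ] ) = [ - 7, - 10/13,0, 4/11,  2/5, 6/13, 1/2, 3,3, 4, 4, 7, 8 ] 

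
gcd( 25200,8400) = 8400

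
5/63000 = 1/12600 = 0.00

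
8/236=2/59= 0.03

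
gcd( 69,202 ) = 1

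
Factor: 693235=5^1*138647^1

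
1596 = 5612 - 4016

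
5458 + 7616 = 13074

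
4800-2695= 2105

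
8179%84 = 31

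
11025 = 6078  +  4947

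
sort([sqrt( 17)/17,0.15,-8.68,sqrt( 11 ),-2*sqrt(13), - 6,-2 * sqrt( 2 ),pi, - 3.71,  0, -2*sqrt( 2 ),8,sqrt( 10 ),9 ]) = [ - 8.68,  -  2*sqrt(13), - 6,  -  3.71,-2*sqrt(2 ), - 2*sqrt(2), 0,0.15, sqrt( 17 )/17, pi,  sqrt(10 ),sqrt( 11 ), 8,9 ] 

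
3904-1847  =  2057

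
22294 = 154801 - 132507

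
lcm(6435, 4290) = 12870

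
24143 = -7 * ( - 3449 )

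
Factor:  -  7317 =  - 3^3*271^1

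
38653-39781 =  - 1128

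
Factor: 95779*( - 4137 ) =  - 396237723 = - 3^1 * 7^1*19^1*71^2*197^1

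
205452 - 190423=15029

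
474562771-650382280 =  - 175819509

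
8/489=8/489 = 0.02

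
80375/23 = 3494 + 13/23 = 3494.57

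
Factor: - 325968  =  -2^4*3^1*6791^1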